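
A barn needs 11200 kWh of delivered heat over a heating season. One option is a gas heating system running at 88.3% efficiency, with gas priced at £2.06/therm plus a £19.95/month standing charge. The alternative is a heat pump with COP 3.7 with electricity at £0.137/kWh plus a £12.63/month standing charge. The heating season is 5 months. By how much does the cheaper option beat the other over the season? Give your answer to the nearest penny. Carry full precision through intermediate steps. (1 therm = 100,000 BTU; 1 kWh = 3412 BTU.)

£513.42

Heat load = 11200 kWh × 3412 = 38,214,400 BTU
Gas: input = 38,214,400 / 0.883 = 43,277,916 BTU = 432.8 therm → 432.8 × £2.06 = £891.53; + 5 × £19.95 standing = £991.28
Heat pump: 38,214,400 BTU / 3412 = 11,200 kWh heat; / 3.7 = 3,027 kWh in → × £0.137 = £414.70; + 5 × £12.63 standing = £477.85
Difference = |£991.28 − £477.85| = £513.42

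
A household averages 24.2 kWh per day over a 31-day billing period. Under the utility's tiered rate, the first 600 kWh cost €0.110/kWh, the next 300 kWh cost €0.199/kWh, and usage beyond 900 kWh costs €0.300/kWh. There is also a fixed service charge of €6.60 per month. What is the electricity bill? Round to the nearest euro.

€102

Usage = 24.2 kWh/day × 31 days = 750.2 kWh
First 600 kWh × €0.110 = €66.00
Next 150.2 kWh × €0.199 = €29.89
Remaining tier: 0 kWh (not reached)
Energy charge = €95.89; + service €6.60 = €102.49 ≈ €102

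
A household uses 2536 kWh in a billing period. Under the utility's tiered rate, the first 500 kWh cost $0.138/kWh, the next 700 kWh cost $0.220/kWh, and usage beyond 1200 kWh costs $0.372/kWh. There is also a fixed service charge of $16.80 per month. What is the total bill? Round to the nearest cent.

$736.79

First 500 kWh × $0.138 = $69.00
Next 700 kWh × $0.220 = $154.00
Remaining 1336 kWh × $0.372 = $496.99
Energy charge = $719.99; + service $16.80 = $736.79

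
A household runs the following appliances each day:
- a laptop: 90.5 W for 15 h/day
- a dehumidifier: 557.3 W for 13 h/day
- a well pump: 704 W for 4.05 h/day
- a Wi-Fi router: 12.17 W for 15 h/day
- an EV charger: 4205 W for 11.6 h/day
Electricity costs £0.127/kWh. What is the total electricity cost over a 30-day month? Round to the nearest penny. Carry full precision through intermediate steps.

laptop: 90.5 W × 15 h × 30 d = 40,725 Wh = 40.73 kWh
dehumidifier: 557.3 W × 13 h × 30 d = 217,347 Wh = 217.3 kWh
well pump: 704 W × 4.05 h × 30 d = 85,536 Wh = 85.54 kWh
Wi-Fi router: 12.17 W × 15 h × 30 d = 5,476 Wh = 5.476 kWh
EV charger: 4205 W × 11.6 h × 30 d = 1,463,340 Wh = 1,463 kWh
Total energy = 40.73 + 217.3 + 85.54 + 5.476 + 1,463 = 1,812 kWh
Cost = 1,812 kWh × £0.127 = £230.18

£230.18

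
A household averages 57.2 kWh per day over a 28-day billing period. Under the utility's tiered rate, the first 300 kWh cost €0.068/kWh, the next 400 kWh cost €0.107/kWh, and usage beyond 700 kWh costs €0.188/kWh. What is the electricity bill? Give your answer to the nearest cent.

€232.70

Usage = 57.2 kWh/day × 28 days = 1601.6 kWh
First 300 kWh × €0.068 = €20.40
Next 400 kWh × €0.107 = €42.80
Remaining 901.6 kWh × €0.188 = €169.50
Total = €232.70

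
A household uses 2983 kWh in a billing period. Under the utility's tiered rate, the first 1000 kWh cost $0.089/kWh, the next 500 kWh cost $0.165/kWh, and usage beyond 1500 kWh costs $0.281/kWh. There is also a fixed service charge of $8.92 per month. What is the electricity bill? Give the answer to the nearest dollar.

First 1000 kWh × $0.089 = $89.00
Next 500 kWh × $0.165 = $82.50
Remaining 1483 kWh × $0.281 = $416.72
Energy charge = $588.22; + service $8.92 = $597.14 ≈ $597

$597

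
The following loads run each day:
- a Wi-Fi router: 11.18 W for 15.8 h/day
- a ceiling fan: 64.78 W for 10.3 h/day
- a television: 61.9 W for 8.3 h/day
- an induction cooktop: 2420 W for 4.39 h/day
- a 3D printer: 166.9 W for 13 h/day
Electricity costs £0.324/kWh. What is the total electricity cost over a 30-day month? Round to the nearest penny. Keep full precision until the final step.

£137.55

Wi-Fi router: 11.18 W × 15.8 h × 30 d = 5,299 Wh = 5.299 kWh
ceiling fan: 64.78 W × 10.3 h × 30 d = 20,017 Wh = 20.02 kWh
television: 61.9 W × 8.3 h × 30 d = 15,413 Wh = 15.41 kWh
induction cooktop: 2420 W × 4.39 h × 30 d = 318,714 Wh = 318.7 kWh
3D printer: 166.9 W × 13 h × 30 d = 65,091 Wh = 65.09 kWh
Total energy = 5.299 + 20.02 + 15.41 + 318.7 + 65.09 = 424.5 kWh
Cost = 424.5 kWh × £0.324 = £137.55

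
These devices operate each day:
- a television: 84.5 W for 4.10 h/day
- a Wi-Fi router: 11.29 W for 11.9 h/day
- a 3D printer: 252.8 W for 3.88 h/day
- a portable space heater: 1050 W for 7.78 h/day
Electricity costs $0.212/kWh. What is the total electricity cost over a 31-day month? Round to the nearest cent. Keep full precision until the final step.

$63.29

television: 84.5 W × 4.10 h × 31 d = 10,740 Wh = 10.74 kWh
Wi-Fi router: 11.29 W × 11.9 h × 31 d = 4,165 Wh = 4.165 kWh
3D printer: 252.8 W × 3.88 h × 31 d = 30,407 Wh = 30.41 kWh
portable space heater: 1050 W × 7.78 h × 31 d = 253,239 Wh = 253.2 kWh
Total energy = 10.74 + 4.165 + 30.41 + 253.2 = 298.6 kWh
Cost = 298.6 kWh × $0.212 = $63.29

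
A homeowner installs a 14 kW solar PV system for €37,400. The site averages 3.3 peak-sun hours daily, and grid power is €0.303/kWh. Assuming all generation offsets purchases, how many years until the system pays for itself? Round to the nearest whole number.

Daily generation = 14 kW × 3.3 h = 46.2 kWh
Annual generation = 46.2 × 365 = 16863 kWh
Annual savings = 16863 × €0.303 = €5,109.49
Payback = €37,400 / €5,109.49 = 7.32 years

7 years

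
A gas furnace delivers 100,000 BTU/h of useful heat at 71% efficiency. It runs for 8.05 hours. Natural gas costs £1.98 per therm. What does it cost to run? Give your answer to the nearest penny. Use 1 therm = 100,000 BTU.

Heat delivered = 100,000 BTU/h × 8.05 h = 805,000 BTU
Gas input = 805,000 / 0.71 = 1,133,803 BTU
= 1,133,803 / 100,000 = 11.34 therm
Cost = 11.34 × £1.98/therm = £22.45

£22.45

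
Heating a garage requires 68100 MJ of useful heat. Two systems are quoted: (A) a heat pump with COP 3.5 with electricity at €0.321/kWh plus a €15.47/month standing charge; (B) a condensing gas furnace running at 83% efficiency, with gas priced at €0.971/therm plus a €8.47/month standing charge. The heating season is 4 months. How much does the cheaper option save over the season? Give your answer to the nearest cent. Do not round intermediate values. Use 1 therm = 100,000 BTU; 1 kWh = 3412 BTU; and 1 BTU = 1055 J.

€1007.94

Heat load = 68100 MJ = 68,100,000,000 J / 1055 = 64,549,763 BTU
Gas: input = 64,549,763 / 0.83 = 77,770,799 BTU = 777.7 therm → 777.7 × €0.971 = €755.15; + 4 × €8.47 standing = €789.03
Heat pump: 64,549,763 BTU / 3412 = 18,920 kWh heat; / 3.5 = 5,405 kWh in → × €0.321 = €1,735.09; + 4 × €15.47 standing = €1,796.97
Difference = |€789.03 − €1,796.97| = €1,007.94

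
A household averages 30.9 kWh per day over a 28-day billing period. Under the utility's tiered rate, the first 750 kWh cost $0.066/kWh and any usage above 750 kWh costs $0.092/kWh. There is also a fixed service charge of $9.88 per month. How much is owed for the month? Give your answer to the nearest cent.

Usage = 30.9 kWh/day × 28 days = 865.2 kWh
First 750 kWh × $0.066 = $49.50
Remaining 115.2 kWh × $0.092 = $10.60
Energy charge = $60.10; + service $9.88 = $69.98

$69.98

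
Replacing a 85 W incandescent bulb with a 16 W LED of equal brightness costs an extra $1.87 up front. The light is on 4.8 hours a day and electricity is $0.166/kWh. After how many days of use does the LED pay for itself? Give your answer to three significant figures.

34 days

Power saved = 85 − 16 = 69 W
Daily energy saved = 69 W × 4.8 h = 331.2 Wh = 0.3312 kWh
Daily savings = 0.3312 × $0.166 = $0.0550
Payback = $1.87 / $0.0550 per day = 34.01 days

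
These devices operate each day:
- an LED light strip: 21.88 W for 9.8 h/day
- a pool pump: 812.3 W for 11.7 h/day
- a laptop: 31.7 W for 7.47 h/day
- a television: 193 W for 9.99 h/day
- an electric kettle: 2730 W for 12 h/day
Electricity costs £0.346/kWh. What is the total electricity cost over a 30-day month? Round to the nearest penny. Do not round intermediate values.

£463.40

LED light strip: 21.88 W × 9.8 h × 30 d = 6,433 Wh = 6.433 kWh
pool pump: 812.3 W × 11.7 h × 30 d = 285,117 Wh = 285.1 kWh
laptop: 31.7 W × 7.47 h × 30 d = 7,104 Wh = 7.104 kWh
television: 193 W × 9.99 h × 30 d = 57,842 Wh = 57.84 kWh
electric kettle: 2730 W × 12 h × 30 d = 982,800 Wh = 982.8 kWh
Total energy = 6.433 + 285.1 + 7.104 + 57.84 + 982.8 = 1,339 kWh
Cost = 1,339 kWh × £0.346 = £463.40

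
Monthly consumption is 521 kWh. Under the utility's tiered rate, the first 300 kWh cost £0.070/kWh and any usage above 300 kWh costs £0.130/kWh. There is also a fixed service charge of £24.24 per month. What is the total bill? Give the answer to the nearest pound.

£74

First 300 kWh × £0.070 = £21.00
Remaining 221 kWh × £0.130 = £28.73
Energy charge = £49.73; + service £24.24 = £73.97 ≈ £74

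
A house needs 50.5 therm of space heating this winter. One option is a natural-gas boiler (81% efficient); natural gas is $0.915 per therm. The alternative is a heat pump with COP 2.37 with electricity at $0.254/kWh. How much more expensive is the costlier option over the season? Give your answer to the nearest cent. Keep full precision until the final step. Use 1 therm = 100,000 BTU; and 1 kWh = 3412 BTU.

Heat load = 50.5 therm × 100,000 = 5,050,000 BTU
Gas: input = 5,050,000 / 0.81 = 6,234,568 BTU = 62.35 therm → 62.35 × $0.915 = $57.05
Heat pump: 5,050,000 BTU / 3412 = 1,480 kWh heat; / 2.37 = 624.5 kWh in → × $0.254 = $158.62
Difference = |$57.05 − $158.62| = $101.58

$101.58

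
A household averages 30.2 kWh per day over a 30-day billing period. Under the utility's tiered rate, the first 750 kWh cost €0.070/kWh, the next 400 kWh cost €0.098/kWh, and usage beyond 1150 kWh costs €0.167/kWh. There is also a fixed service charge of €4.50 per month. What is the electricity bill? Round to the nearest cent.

Usage = 30.2 kWh/day × 30 days = 906 kWh
First 750 kWh × €0.070 = €52.50
Next 156 kWh × €0.098 = €15.29
Remaining tier: 0 kWh (not reached)
Energy charge = €67.79; + service €4.50 = €72.29

€72.29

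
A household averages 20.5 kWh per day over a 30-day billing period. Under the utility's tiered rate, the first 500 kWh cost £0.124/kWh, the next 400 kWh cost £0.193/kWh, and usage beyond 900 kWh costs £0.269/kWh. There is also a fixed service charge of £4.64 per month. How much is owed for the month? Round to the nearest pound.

£89

Usage = 20.5 kWh/day × 30 days = 615 kWh
First 500 kWh × £0.124 = £62.00
Next 115 kWh × £0.193 = £22.20
Remaining tier: 0 kWh (not reached)
Energy charge = £84.19; + service £4.64 = £88.83 ≈ £89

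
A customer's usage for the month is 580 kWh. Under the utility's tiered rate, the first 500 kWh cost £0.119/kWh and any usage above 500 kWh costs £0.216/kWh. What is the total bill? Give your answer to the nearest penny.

First 500 kWh × £0.119 = £59.50
Remaining 80 kWh × £0.216 = £17.28
Total = £76.78

£76.78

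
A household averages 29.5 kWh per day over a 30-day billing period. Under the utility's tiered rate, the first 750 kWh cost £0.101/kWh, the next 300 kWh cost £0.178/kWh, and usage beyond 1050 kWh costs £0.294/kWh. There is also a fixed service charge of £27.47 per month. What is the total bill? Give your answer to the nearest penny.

£127.25

Usage = 29.5 kWh/day × 30 days = 885 kWh
First 750 kWh × £0.101 = £75.75
Next 135 kWh × £0.178 = £24.03
Remaining tier: 0 kWh (not reached)
Energy charge = £99.78; + service £27.47 = £127.25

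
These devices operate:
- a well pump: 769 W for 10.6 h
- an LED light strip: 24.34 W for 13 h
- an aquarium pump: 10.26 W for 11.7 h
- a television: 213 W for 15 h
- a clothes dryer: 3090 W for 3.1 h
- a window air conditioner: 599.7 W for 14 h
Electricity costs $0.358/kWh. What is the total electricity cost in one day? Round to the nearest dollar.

$11

well pump: 769 W × 10.6 h = 8,151 Wh = 8.151 kWh
LED light strip: 24.34 W × 13 h = 316 Wh = 0.3164 kWh
aquarium pump: 10.26 W × 11.7 h = 120 Wh = 0.12 kWh
television: 213 W × 15 h = 3,195 Wh = 3.195 kWh
clothes dryer: 3090 W × 3.1 h = 9,579 Wh = 9.579 kWh
window air conditioner: 599.7 W × 14 h = 8,396 Wh = 8.396 kWh
Total energy = 8.151 + 0.3164 + 0.12 + 3.195 + 9.579 + 8.396 = 29.76 kWh
Cost = 29.76 kWh × $0.358 = $10.65 ≈ $11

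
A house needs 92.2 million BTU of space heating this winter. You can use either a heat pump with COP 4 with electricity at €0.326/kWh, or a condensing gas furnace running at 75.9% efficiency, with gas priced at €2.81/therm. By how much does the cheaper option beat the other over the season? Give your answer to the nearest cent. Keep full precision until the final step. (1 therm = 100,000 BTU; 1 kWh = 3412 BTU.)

€1211.15

Heat load = 92.2 × 10⁶ BTU = 92,200,000 BTU
Gas: input = 92,200,000 / 0.759 = 121,475,626 BTU = 1,215 therm → 1,215 × €2.81 = €3,413.47
Heat pump: 92,200,000 BTU / 3412 = 27,020 kWh heat; / 4 = 6,756 kWh in → × €0.326 = €2,202.32
Difference = |€3,413.47 − €2,202.32| = €1,211.15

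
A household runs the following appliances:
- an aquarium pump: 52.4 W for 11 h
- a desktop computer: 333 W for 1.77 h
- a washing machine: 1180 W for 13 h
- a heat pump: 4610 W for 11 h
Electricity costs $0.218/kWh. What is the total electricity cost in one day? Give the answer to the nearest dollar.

$15

aquarium pump: 52.4 W × 11 h = 576 Wh = 0.5764 kWh
desktop computer: 333 W × 1.77 h = 589 Wh = 0.5894 kWh
washing machine: 1180 W × 13 h = 15,340 Wh = 15.34 kWh
heat pump: 4610 W × 11 h = 50,710 Wh = 50.71 kWh
Total energy = 0.5764 + 0.5894 + 15.34 + 50.71 = 67.22 kWh
Cost = 67.22 kWh × $0.218 = $14.65 ≈ $15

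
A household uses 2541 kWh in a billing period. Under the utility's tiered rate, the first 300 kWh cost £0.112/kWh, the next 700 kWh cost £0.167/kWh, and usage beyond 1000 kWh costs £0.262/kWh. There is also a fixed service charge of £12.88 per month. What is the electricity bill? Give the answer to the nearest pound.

£567

First 300 kWh × £0.112 = £33.60
Next 700 kWh × £0.167 = £116.90
Remaining 1541 kWh × £0.262 = £403.74
Energy charge = £554.24; + service £12.88 = £567.12 ≈ £567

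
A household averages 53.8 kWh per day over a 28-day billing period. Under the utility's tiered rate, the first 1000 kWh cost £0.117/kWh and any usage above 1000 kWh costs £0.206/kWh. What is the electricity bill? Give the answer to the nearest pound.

£221

Usage = 53.8 kWh/day × 28 days = 1506.4 kWh
First 1000 kWh × £0.117 = £117.00
Remaining 506.4 kWh × £0.206 = £104.32
Total = £221.32 ≈ £221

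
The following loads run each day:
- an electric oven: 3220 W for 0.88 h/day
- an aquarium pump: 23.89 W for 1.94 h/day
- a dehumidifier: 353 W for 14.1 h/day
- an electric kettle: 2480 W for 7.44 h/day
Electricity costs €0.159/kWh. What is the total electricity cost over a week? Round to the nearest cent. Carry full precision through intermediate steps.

electric oven: 3220 W × 0.88 h × 7 d = 19,835 Wh = 19.84 kWh
aquarium pump: 23.89 W × 1.94 h × 7 d = 324 Wh = 0.3244 kWh
dehumidifier: 353 W × 14.1 h × 7 d = 34,841 Wh = 34.84 kWh
electric kettle: 2480 W × 7.44 h × 7 d = 129,158 Wh = 129.2 kWh
Total energy = 19.84 + 0.3244 + 34.84 + 129.2 = 184.2 kWh
Cost = 184.2 kWh × €0.159 = €29.28

€29.28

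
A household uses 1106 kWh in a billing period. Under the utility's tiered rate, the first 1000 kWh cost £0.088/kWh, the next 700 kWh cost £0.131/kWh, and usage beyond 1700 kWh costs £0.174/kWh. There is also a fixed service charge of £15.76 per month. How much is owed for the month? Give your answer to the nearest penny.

First 1000 kWh × £0.088 = £88.00
Next 106 kWh × £0.131 = £13.89
Remaining tier: 0 kWh (not reached)
Energy charge = £101.89; + service £15.76 = £117.65

£117.65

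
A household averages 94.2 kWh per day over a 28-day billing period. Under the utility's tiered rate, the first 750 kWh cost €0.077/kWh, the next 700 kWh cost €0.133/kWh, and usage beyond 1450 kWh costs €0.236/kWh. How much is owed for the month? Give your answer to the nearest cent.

Usage = 94.2 kWh/day × 28 days = 2637.6 kWh
First 750 kWh × €0.077 = €57.75
Next 700 kWh × €0.133 = €93.10
Remaining 1187.6 kWh × €0.236 = €280.27
Total = €431.12

€431.12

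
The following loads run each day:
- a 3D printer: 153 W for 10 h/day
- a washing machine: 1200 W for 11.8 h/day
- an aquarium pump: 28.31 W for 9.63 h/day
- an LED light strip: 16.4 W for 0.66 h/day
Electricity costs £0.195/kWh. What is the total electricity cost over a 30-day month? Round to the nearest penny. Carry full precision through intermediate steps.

3D printer: 153 W × 10 h × 30 d = 45,900 Wh = 45.9 kWh
washing machine: 1200 W × 11.8 h × 30 d = 424,800 Wh = 424.8 kWh
aquarium pump: 28.31 W × 9.63 h × 30 d = 8,179 Wh = 8.179 kWh
LED light strip: 16.4 W × 0.66 h × 30 d = 325 Wh = 0.3247 kWh
Total energy = 45.9 + 424.8 + 8.179 + 0.3247 = 479.2 kWh
Cost = 479.2 kWh × £0.195 = £93.44

£93.44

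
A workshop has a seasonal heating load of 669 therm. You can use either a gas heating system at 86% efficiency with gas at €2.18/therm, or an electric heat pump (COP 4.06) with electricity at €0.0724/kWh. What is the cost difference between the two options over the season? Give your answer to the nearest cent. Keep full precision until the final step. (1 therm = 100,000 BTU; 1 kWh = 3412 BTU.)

Heat load = 669 therm × 100,000 = 66,900,000 BTU
Gas: input = 66,900,000 / 0.860 = 77,790,698 BTU = 777.9 therm → 777.9 × €2.18 = €1,695.84
Heat pump: 66,900,000 BTU / 3412 = 19,610 kWh heat; / 4.06 = 4,829 kWh in → × €0.0724 = €349.65
Difference = |€1,695.84 − €349.65| = €1,346.19

€1346.19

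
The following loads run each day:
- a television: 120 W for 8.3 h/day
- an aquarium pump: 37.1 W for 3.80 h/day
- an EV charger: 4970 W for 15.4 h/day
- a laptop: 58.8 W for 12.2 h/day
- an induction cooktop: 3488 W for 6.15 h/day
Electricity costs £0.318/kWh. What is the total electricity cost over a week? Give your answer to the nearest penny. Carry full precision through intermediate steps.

£222.25

television: 120 W × 8.3 h × 7 d = 6,972 Wh = 6.972 kWh
aquarium pump: 37.1 W × 3.80 h × 7 d = 987 Wh = 0.9869 kWh
EV charger: 4970 W × 15.4 h × 7 d = 535,766 Wh = 535.8 kWh
laptop: 58.8 W × 12.2 h × 7 d = 5,022 Wh = 5.022 kWh
induction cooktop: 3488 W × 6.15 h × 7 d = 150,158 Wh = 150.2 kWh
Total energy = 6.972 + 0.9869 + 535.8 + 5.022 + 150.2 = 698.9 kWh
Cost = 698.9 kWh × £0.318 = £222.25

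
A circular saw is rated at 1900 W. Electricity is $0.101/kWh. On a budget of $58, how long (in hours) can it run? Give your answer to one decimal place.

Energy budget = $58 / $0.101 per kWh = 574.3 kWh = 574,257 Wh
Runtime = 574,257 Wh / 1900 W = 302.2 h

302.2 h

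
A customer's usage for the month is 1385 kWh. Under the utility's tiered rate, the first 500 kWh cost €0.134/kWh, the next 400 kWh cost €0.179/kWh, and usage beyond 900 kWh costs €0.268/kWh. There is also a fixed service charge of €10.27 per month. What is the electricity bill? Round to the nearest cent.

First 500 kWh × €0.134 = €67.00
Next 400 kWh × €0.179 = €71.60
Remaining 485 kWh × €0.268 = €129.98
Energy charge = €268.58; + service €10.27 = €278.85

€278.85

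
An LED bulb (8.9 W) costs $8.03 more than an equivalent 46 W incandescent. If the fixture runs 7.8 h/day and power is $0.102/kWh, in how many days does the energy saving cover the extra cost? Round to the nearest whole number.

272 days

Power saved = 46 − 8.9 = 37.1 W
Daily energy saved = 37.1 W × 7.8 h = 289.4 Wh = 0.28938 kWh
Daily savings = 0.28938 × $0.102 = $0.0295
Payback = $8.03 / $0.0295 per day = 272 days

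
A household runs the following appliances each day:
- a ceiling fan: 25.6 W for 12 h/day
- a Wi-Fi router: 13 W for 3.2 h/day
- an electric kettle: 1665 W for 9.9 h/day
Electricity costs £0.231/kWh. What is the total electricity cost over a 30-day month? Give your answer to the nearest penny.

£116.65

ceiling fan: 25.6 W × 12 h × 30 d = 9,216 Wh = 9.216 kWh
Wi-Fi router: 13 W × 3.2 h × 30 d = 1,248 Wh = 1.248 kWh
electric kettle: 1665 W × 9.9 h × 30 d = 494,505 Wh = 494.5 kWh
Total energy = 9.216 + 1.248 + 494.5 = 505 kWh
Cost = 505 kWh × £0.231 = £116.65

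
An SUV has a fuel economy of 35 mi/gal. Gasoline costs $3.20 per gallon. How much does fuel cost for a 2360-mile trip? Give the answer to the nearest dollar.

Fuel = 2360 mi / 35 mpg = 67.43 gal
Cost = 67.43 gal × $3.20/gal = $215.77 ≈ $216

$216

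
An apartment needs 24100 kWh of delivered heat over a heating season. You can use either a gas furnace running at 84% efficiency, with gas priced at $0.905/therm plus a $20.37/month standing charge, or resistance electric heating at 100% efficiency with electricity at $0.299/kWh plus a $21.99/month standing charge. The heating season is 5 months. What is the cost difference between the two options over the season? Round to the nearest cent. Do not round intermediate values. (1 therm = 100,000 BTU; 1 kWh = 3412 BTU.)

$6328.08

Heat load = 24100 kWh × 3412 = 82,229,200 BTU
Gas: input = 82,229,200 / 0.84 = 97,891,905 BTU = 978.9 therm → 978.9 × $0.905 = $885.92; + 5 × $20.37 standing = $987.77
Electric: 82,229,200 BTU / 3412 = 24,100 kWh → × $0.299 = $7,205.90; + 5 × $21.99 standing = $7,315.85
Difference = |$987.77 − $7,315.85| = $6,328.08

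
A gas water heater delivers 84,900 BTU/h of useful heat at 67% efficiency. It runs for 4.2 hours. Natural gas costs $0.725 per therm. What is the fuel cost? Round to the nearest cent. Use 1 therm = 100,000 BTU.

Heat delivered = 84,900 BTU/h × 4.2 h = 356,580 BTU
Gas input = 356,580 / 0.67 = 532,209 BTU
= 532,209 / 100,000 = 5.322 therm
Cost = 5.322 × $0.725/therm = $3.86

$3.86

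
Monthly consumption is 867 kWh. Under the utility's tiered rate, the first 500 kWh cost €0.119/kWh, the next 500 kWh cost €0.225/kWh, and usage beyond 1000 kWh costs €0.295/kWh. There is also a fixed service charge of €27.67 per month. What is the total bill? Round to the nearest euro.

First 500 kWh × €0.119 = €59.50
Next 367 kWh × €0.225 = €82.58
Remaining tier: 0 kWh (not reached)
Energy charge = €142.07; + service €27.67 = €169.75 ≈ €170

€170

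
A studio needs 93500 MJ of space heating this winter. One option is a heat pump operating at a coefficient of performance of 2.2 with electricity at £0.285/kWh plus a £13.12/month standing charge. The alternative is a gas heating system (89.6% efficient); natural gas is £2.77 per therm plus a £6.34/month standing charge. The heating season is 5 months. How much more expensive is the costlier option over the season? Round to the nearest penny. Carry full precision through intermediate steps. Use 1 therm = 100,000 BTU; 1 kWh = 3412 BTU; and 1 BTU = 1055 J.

£658.93

Heat load = 93500 MJ = 93,500,000,000 J / 1055 = 88,625,592 BTU
Gas: input = 88,625,592 / 0.896 = 98,912,492 BTU = 989.1 therm → 989.1 × £2.77 = £2,739.88; + 5 × £6.34 standing = £2,771.58
Heat pump: 88,625,592 BTU / 3412 = 25,970 kWh heat; / 2.2 = 11,810 kWh in → × £0.285 = £3,364.90; + 5 × £13.12 standing = £3,430.50
Difference = |£2,771.58 − £3,430.50| = £658.93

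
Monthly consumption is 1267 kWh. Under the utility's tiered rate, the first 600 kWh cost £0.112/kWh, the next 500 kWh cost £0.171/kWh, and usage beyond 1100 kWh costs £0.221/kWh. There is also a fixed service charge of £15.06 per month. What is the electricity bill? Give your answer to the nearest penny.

First 600 kWh × £0.112 = £67.20
Next 500 kWh × £0.171 = £85.50
Remaining 167 kWh × £0.221 = £36.91
Energy charge = £189.61; + service £15.06 = £204.67

£204.67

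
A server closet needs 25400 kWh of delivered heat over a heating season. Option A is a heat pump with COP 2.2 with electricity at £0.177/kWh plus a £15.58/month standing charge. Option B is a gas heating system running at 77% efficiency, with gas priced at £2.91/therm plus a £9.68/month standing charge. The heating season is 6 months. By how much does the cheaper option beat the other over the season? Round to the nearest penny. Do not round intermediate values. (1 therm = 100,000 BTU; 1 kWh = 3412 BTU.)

Heat load = 25400 kWh × 3412 = 86,664,800 BTU
Gas: input = 86,664,800 / 0.77 = 112,551,688 BTU = 1,126 therm → 1,126 × £2.91 = £3,275.25; + 6 × £9.68 standing = £3,333.33
Heat pump: 86,664,800 BTU / 3412 = 25,400 kWh heat; / 2.2 = 11,550 kWh in → × £0.177 = £2,043.55; + 6 × £15.58 standing = £2,137.03
Difference = |£3,333.33 − £2,137.03| = £1,196.31

£1196.31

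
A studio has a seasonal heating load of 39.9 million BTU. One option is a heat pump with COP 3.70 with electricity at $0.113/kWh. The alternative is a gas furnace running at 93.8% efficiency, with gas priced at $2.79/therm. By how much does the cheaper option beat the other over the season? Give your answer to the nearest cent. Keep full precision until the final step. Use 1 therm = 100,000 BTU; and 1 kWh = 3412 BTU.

Heat load = 39.9 × 10⁶ BTU = 39,900,000 BTU
Gas: input = 39,900,000 / 0.938 = 42,537,313 BTU = 425.4 therm → 425.4 × $2.79 = $1,186.79
Heat pump: 39,900,000 BTU / 3412 = 11,690 kWh heat; / 3.70 = 3,161 kWh in → × $0.113 = $357.14
Difference = |$1,186.79 − $357.14| = $829.65

$829.65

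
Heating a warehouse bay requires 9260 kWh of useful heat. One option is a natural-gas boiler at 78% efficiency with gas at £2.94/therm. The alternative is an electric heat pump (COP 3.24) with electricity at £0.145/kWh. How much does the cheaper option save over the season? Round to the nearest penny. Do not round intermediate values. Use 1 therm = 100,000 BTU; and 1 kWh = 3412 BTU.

£776.48

Heat load = 9260 kWh × 3412 = 31,595,120 BTU
Gas: input = 31,595,120 / 0.78 = 40,506,564 BTU = 405.1 therm → 405.1 × £2.94 = £1,190.89
Heat pump: 31,595,120 BTU / 3412 = 9,260 kWh heat; / 3.24 = 2,858 kWh in → × £0.145 = £414.41
Difference = |£1,190.89 − £414.41| = £776.48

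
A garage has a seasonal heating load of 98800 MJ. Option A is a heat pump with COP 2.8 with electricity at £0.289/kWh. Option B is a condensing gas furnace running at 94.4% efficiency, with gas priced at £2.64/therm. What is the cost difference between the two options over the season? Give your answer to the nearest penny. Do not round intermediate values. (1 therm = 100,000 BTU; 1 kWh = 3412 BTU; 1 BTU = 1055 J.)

Heat load = 98800 MJ = 98,800,000,000 J / 1055 = 93,649,289 BTU
Gas: input = 93,649,289 / 0.944 = 99,204,755 BTU = 992 therm → 992 × £2.64 = £2,619.01
Heat pump: 93,649,289 BTU / 3412 = 27,450 kWh heat; / 2.8 = 9,803 kWh in → × £0.289 = £2,832.93
Difference = |£2,619.01 − £2,832.93| = £213.92

£213.92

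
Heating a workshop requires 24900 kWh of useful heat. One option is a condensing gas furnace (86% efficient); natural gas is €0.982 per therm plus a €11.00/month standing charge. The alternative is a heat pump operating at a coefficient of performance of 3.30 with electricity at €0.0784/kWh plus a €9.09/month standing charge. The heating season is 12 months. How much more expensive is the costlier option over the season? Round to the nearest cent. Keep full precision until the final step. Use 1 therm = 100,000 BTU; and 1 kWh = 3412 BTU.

€401.47

Heat load = 24900 kWh × 3412 = 84,958,800 BTU
Gas: input = 84,958,800 / 0.86 = 98,789,302 BTU = 987.9 therm → 987.9 × €0.982 = €970.11; + 12 × €11.00 standing = €1,102.11
Heat pump: 84,958,800 BTU / 3412 = 24,900 kWh heat; / 3.30 = 7,545 kWh in → × €0.0784 = €591.56; + 12 × €9.09 standing = €700.64
Difference = |€1,102.11 − €700.64| = €401.47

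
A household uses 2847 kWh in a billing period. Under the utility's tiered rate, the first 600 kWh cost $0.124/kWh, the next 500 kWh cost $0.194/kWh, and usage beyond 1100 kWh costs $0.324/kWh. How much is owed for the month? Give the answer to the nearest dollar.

$737

First 600 kWh × $0.124 = $74.40
Next 500 kWh × $0.194 = $97.00
Remaining 1747 kWh × $0.324 = $566.03
Total = $737.43 ≈ $737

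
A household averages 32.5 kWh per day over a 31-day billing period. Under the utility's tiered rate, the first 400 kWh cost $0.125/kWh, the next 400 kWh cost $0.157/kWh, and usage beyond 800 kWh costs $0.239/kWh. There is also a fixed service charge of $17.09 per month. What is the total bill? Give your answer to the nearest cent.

$179.48

Usage = 32.5 kWh/day × 31 days = 1007.5 kWh
First 400 kWh × $0.125 = $50.00
Next 400 kWh × $0.157 = $62.80
Remaining 207.5 kWh × $0.239 = $49.59
Energy charge = $162.39; + service $17.09 = $179.48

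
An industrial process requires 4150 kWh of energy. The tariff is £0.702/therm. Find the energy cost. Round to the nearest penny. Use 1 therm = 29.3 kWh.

4150 kWh × (0.03413 therm/kWh) = 141.6 therm
Cost = 141.6 therm × £0.702/therm = £99.43

£99.43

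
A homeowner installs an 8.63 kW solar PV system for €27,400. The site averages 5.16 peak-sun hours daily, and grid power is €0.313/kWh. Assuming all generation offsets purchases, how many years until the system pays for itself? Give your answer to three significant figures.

5.39 years

Daily generation = 8.63 kW × 5.16 h = 44.53 kWh
Annual generation = 44.53 × 365 = 16254 kWh
Annual savings = 16254 × €0.313 = €5,087.42
Payback = €27,400 / €5,087.42 = 5.39 years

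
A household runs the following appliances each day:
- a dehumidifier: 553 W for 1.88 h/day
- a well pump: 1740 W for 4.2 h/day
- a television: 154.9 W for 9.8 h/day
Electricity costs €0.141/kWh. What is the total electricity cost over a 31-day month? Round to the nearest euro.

€43

dehumidifier: 553 W × 1.88 h × 31 d = 32,229 Wh = 32.23 kWh
well pump: 1740 W × 4.2 h × 31 d = 226,548 Wh = 226.5 kWh
television: 154.9 W × 9.8 h × 31 d = 47,059 Wh = 47.06 kWh
Total energy = 32.23 + 226.5 + 47.06 = 305.8 kWh
Cost = 305.8 kWh × €0.141 = €43.12 ≈ €43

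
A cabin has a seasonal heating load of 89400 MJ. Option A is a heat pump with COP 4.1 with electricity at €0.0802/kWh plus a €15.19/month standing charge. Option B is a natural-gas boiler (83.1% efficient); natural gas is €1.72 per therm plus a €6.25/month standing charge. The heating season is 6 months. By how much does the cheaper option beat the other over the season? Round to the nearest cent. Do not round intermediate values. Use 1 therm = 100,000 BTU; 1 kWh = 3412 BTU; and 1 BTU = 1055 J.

Heat load = 89400 MJ = 89,400,000,000 J / 1055 = 84,739,336 BTU
Gas: input = 84,739,336 / 0.831 = 101,972,727 BTU = 1,020 therm → 1,020 × €1.72 = €1,753.93; + 6 × €6.25 standing = €1,791.43
Heat pump: 84,739,336 BTU / 3412 = 24,840 kWh heat; / 4.1 = 6,057 kWh in → × €0.0802 = €485.81; + 6 × €15.19 standing = €576.95
Difference = |€1,791.43 − €576.95| = €1,214.48

€1214.48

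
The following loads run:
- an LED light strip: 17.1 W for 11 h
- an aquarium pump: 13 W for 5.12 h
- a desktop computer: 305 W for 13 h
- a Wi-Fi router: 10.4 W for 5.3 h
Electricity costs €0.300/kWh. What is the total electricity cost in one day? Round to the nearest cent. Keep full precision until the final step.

€1.28

LED light strip: 17.1 W × 11 h = 188 Wh = 0.1881 kWh
aquarium pump: 13 W × 5.12 h = 67 Wh = 0.06656 kWh
desktop computer: 305 W × 13 h = 3,965 Wh = 3.965 kWh
Wi-Fi router: 10.4 W × 5.3 h = 55 Wh = 0.05512 kWh
Total energy = 0.1881 + 0.06656 + 3.965 + 0.05512 = 4.275 kWh
Cost = 4.275 kWh × €0.300 = €1.28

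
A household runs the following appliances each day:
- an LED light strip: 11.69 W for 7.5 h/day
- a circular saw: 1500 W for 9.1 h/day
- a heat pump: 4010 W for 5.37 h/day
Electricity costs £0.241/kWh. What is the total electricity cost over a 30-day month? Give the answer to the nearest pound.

LED light strip: 11.69 W × 7.5 h × 30 d = 2,630 Wh = 2.63 kWh
circular saw: 1500 W × 9.1 h × 30 d = 409,500 Wh = 409.5 kWh
heat pump: 4010 W × 5.37 h × 30 d = 646,011 Wh = 646 kWh
Total energy = 2.63 + 409.5 + 646 = 1,058 kWh
Cost = 1,058 kWh × £0.241 = £255.01 ≈ £255

£255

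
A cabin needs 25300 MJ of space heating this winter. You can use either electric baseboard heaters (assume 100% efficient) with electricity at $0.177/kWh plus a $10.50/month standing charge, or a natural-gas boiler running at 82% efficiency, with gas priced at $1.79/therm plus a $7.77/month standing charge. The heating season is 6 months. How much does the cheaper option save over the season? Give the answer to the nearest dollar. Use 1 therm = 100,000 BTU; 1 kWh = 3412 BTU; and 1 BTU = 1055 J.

$737

Heat load = 25300 MJ = 25,300,000,000 J / 1055 = 23,981,043 BTU
Gas: input = 23,981,043 / 0.82 = 29,245,174 BTU = 292.5 therm → 292.5 × $1.79 = $523.49; + 6 × $7.77 standing = $570.11
Electric: 23,981,043 BTU / 3412 = 7,028 kWh → × $0.177 = $1,244.03; + 6 × $10.50 standing = $1,307.03
Difference = |$570.11 − $1,307.03| = $736.93 ≈ $737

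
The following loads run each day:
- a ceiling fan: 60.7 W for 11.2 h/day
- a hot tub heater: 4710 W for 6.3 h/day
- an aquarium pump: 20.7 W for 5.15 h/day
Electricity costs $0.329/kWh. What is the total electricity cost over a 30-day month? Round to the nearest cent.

ceiling fan: 60.7 W × 11.2 h × 30 d = 20,395 Wh = 20.4 kWh
hot tub heater: 4710 W × 6.3 h × 30 d = 890,190 Wh = 890.2 kWh
aquarium pump: 20.7 W × 5.15 h × 30 d = 3,198 Wh = 3.198 kWh
Total energy = 20.4 + 890.2 + 3.198 = 913.8 kWh
Cost = 913.8 kWh × $0.329 = $300.63

$300.63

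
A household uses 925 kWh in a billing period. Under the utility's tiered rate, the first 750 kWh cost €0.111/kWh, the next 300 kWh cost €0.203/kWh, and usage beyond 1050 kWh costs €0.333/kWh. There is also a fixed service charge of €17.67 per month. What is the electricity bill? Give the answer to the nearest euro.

€136

First 750 kWh × €0.111 = €83.25
Next 175 kWh × €0.203 = €35.53
Remaining tier: 0 kWh (not reached)
Energy charge = €118.78; + service €17.67 = €136.44 ≈ €136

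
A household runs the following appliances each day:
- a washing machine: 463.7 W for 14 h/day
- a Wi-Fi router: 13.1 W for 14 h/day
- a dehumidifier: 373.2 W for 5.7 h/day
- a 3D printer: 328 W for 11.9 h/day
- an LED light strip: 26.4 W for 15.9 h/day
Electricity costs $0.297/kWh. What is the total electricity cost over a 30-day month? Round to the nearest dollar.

washing machine: 463.7 W × 14 h × 30 d = 194,754 Wh = 194.8 kWh
Wi-Fi router: 13.1 W × 14 h × 30 d = 5,502 Wh = 5.502 kWh
dehumidifier: 373.2 W × 5.7 h × 30 d = 63,817 Wh = 63.82 kWh
3D printer: 328 W × 11.9 h × 30 d = 117,096 Wh = 117.1 kWh
LED light strip: 26.4 W × 15.9 h × 30 d = 12,593 Wh = 12.59 kWh
Total energy = 194.8 + 5.502 + 63.82 + 117.1 + 12.59 = 393.8 kWh
Cost = 393.8 kWh × $0.297 = $116.95 ≈ $117

$117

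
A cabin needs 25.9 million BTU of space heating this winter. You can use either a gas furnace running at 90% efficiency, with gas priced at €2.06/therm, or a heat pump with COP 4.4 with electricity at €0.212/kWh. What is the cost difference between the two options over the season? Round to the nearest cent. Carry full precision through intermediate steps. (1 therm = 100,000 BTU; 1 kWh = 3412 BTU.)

€227.08

Heat load = 25.9 × 10⁶ BTU = 25,900,000 BTU
Gas: input = 25,900,000 / 0.90 = 28,777,778 BTU = 287.8 therm → 287.8 × €2.06 = €592.82
Heat pump: 25,900,000 BTU / 3412 = 7,591 kWh heat; / 4.4 = 1,725 kWh in → × €0.212 = €365.74
Difference = |€592.82 − €365.74| = €227.08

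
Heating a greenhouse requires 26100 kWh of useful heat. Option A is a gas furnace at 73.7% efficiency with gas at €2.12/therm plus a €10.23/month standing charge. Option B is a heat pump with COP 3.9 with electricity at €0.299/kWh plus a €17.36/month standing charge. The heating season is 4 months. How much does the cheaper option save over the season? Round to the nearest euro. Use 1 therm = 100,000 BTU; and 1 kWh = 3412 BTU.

€532

Heat load = 26100 kWh × 3412 = 89,053,200 BTU
Gas: input = 89,053,200 / 0.737 = 120,832,022 BTU = 1,208 therm → 1,208 × €2.12 = €2,561.64; + 4 × €10.23 standing = €2,602.56
Heat pump: 89,053,200 BTU / 3412 = 26,100 kWh heat; / 3.9 = 6,692 kWh in → × €0.299 = €2,001.00; + 4 × €17.36 standing = €2,070.44
Difference = |€2,602.56 − €2,070.44| = €532.12 ≈ €532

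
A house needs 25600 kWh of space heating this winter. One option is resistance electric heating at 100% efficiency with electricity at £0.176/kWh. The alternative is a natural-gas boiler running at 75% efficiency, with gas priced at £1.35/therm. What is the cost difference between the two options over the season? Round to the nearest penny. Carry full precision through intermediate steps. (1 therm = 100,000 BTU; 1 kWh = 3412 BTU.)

Heat load = 25600 kWh × 3412 = 87,347,200 BTU
Gas: input = 87,347,200 / 0.75 = 116,462,933 BTU = 1,165 therm → 1,165 × £1.35 = £1,572.25
Electric: 87,347,200 BTU / 3412 = 25,600 kWh → × £0.176 = £4,505.60
Difference = |£1,572.25 − £4,505.60| = £2,933.35

£2933.35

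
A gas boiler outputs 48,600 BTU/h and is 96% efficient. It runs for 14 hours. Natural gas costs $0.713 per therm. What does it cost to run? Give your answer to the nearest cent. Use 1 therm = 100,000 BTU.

Heat delivered = 48,600 BTU/h × 14 h = 680,400 BTU
Gas input = 680,400 / 0.96 = 708,750 BTU
= 708,750 / 100,000 = 7.088 therm
Cost = 7.088 × $0.713/therm = $5.05

$5.05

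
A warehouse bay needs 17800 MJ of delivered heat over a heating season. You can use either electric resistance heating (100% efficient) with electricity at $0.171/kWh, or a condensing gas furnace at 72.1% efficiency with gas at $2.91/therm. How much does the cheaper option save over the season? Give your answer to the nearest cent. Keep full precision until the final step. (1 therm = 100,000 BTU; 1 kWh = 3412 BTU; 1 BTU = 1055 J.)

Heat load = 17800 MJ = 17,800,000,000 J / 1055 = 16,872,038 BTU
Gas: input = 16,872,038 / 0.721 = 23,400,885 BTU = 234 therm → 234 × $2.91 = $680.97
Electric: 16,872,038 BTU / 3412 = 4,945 kWh → × $0.171 = $845.58
Difference = |$680.97 − $845.58| = $164.61

$164.61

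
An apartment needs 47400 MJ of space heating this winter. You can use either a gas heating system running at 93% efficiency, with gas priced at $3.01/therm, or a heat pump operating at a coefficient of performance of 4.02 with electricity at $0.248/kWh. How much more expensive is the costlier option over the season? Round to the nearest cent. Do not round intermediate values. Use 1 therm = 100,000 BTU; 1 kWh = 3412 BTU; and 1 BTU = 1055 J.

$641.80

Heat load = 47400 MJ = 47,400,000,000 J / 1055 = 44,928,910 BTU
Gas: input = 44,928,910 / 0.93 = 48,310,656 BTU = 483.1 therm → 483.1 × $3.01 = $1,454.15
Heat pump: 44,928,910 BTU / 3412 = 13,170 kWh heat; / 4.02 = 3,276 kWh in → × $0.248 = $812.35
Difference = |$1,454.15 − $812.35| = $641.80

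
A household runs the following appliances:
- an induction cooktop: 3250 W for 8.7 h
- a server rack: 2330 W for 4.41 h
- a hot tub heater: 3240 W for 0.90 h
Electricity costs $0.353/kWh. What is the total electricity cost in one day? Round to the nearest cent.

induction cooktop: 3250 W × 8.7 h = 28,275 Wh = 28.27 kWh
server rack: 2330 W × 4.41 h = 10,275 Wh = 10.28 kWh
hot tub heater: 3240 W × 0.90 h = 2,916 Wh = 2.916 kWh
Total energy = 28.27 + 10.28 + 2.916 = 41.47 kWh
Cost = 41.47 kWh × $0.353 = $14.64

$14.64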